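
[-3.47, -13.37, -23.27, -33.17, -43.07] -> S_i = -3.47 + -9.90*i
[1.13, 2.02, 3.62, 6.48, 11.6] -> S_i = 1.13*1.79^i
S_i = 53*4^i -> [53, 212, 848, 3392, 13568]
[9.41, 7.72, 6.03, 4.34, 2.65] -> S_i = 9.41 + -1.69*i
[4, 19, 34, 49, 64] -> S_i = 4 + 15*i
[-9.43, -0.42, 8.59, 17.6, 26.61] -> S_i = -9.43 + 9.01*i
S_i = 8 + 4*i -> [8, 12, 16, 20, 24]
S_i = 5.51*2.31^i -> [5.51, 12.73, 29.4, 67.92, 156.89]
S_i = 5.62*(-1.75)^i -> [5.62, -9.84, 17.21, -30.12, 52.71]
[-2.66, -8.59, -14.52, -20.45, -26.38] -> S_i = -2.66 + -5.93*i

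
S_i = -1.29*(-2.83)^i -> [-1.29, 3.65, -10.33, 29.24, -82.74]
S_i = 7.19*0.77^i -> [7.19, 5.54, 4.26, 3.28, 2.53]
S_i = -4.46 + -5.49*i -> [-4.46, -9.95, -15.44, -20.93, -26.42]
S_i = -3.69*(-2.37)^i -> [-3.69, 8.75, -20.73, 49.12, -116.42]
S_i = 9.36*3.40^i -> [9.36, 31.82, 108.2, 367.89, 1250.81]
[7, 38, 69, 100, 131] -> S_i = 7 + 31*i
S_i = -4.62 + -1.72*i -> [-4.62, -6.34, -8.06, -9.78, -11.5]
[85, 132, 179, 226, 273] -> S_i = 85 + 47*i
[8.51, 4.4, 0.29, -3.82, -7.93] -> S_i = 8.51 + -4.11*i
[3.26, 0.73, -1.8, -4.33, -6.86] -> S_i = 3.26 + -2.53*i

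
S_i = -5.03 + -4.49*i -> [-5.03, -9.52, -14.01, -18.5, -22.99]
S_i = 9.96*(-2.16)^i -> [9.96, -21.51, 46.47, -100.37, 216.81]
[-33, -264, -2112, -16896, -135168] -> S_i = -33*8^i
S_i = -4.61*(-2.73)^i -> [-4.61, 12.59, -34.36, 93.8, -256.07]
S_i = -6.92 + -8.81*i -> [-6.92, -15.73, -24.54, -33.35, -42.16]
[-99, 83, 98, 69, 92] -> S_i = Random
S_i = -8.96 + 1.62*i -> [-8.96, -7.34, -5.72, -4.1, -2.48]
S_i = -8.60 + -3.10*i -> [-8.6, -11.7, -14.8, -17.9, -21.0]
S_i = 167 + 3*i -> [167, 170, 173, 176, 179]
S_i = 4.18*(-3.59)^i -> [4.18, -15.01, 53.87, -193.4, 694.31]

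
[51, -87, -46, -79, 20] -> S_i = Random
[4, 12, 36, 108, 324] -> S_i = 4*3^i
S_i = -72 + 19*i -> [-72, -53, -34, -15, 4]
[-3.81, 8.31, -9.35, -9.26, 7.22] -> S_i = Random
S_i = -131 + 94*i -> [-131, -37, 57, 151, 245]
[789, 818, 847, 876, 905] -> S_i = 789 + 29*i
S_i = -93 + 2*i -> [-93, -91, -89, -87, -85]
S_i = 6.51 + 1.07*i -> [6.51, 7.58, 8.65, 9.72, 10.79]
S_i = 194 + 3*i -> [194, 197, 200, 203, 206]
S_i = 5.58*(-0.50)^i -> [5.58, -2.79, 1.4, -0.7, 0.35]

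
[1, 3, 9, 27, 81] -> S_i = 1*3^i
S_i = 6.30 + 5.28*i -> [6.3, 11.58, 16.86, 22.14, 27.42]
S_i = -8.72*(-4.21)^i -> [-8.72, 36.71, -154.55, 650.67, -2739.33]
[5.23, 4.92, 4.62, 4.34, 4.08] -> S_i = 5.23*0.94^i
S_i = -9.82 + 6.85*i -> [-9.82, -2.97, 3.88, 10.73, 17.58]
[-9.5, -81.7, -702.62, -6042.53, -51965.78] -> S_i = -9.50*8.60^i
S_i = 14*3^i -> [14, 42, 126, 378, 1134]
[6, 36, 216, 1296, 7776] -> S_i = 6*6^i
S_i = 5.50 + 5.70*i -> [5.5, 11.2, 16.9, 22.6, 28.3]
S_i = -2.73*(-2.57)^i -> [-2.73, 7.02, -18.03, 46.34, -119.1]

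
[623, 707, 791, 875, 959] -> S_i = 623 + 84*i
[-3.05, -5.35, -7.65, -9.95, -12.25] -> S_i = -3.05 + -2.30*i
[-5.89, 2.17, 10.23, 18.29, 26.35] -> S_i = -5.89 + 8.06*i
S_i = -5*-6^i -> [-5, 30, -180, 1080, -6480]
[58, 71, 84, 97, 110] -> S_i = 58 + 13*i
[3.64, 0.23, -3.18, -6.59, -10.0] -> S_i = 3.64 + -3.41*i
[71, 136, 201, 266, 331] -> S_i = 71 + 65*i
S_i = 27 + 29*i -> [27, 56, 85, 114, 143]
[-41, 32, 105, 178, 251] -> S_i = -41 + 73*i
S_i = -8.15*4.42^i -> [-8.15, -36.02, -159.22, -703.76, -3110.62]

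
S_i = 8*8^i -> [8, 64, 512, 4096, 32768]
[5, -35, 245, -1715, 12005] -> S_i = 5*-7^i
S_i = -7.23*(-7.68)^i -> [-7.23, 55.53, -426.44, 3275.08, -25152.62]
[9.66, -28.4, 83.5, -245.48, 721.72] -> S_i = 9.66*(-2.94)^i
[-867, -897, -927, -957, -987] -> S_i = -867 + -30*i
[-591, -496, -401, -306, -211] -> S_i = -591 + 95*i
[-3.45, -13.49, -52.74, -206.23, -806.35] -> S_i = -3.45*3.91^i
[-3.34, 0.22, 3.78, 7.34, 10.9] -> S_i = -3.34 + 3.56*i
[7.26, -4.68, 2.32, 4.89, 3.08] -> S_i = Random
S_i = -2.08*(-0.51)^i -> [-2.08, 1.06, -0.54, 0.28, -0.14]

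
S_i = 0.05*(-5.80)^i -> [0.05, -0.29, 1.68, -9.76, 56.58]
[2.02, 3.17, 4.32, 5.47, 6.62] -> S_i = 2.02 + 1.15*i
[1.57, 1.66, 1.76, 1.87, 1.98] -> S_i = 1.57*1.06^i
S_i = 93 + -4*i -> [93, 89, 85, 81, 77]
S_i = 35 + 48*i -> [35, 83, 131, 179, 227]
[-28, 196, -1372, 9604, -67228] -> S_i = -28*-7^i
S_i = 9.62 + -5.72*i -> [9.62, 3.9, -1.82, -7.54, -13.26]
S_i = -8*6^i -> [-8, -48, -288, -1728, -10368]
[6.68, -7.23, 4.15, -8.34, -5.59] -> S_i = Random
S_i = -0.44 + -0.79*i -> [-0.44, -1.23, -2.02, -2.81, -3.6]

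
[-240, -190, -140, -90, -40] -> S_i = -240 + 50*i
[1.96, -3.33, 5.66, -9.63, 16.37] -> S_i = 1.96*(-1.70)^i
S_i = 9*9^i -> [9, 81, 729, 6561, 59049]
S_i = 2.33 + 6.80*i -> [2.33, 9.13, 15.93, 22.73, 29.53]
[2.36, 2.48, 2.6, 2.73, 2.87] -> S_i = 2.36*1.05^i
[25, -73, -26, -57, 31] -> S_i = Random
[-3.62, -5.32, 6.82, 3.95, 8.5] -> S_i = Random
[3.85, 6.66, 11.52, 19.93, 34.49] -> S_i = 3.85*1.73^i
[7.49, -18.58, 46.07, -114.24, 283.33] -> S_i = 7.49*(-2.48)^i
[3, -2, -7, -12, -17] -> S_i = 3 + -5*i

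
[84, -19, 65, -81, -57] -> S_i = Random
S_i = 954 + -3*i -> [954, 951, 948, 945, 942]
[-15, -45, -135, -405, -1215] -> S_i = -15*3^i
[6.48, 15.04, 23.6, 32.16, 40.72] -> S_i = 6.48 + 8.56*i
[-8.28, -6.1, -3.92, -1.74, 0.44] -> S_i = -8.28 + 2.18*i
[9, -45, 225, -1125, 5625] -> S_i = 9*-5^i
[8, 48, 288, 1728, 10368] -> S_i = 8*6^i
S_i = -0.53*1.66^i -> [-0.53, -0.88, -1.46, -2.42, -4.02]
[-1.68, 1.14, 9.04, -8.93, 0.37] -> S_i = Random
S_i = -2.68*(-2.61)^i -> [-2.68, 6.99, -18.26, 47.65, -124.36]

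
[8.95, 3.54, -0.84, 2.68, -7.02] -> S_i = Random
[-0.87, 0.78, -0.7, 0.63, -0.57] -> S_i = -0.87*(-0.90)^i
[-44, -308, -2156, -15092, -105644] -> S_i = -44*7^i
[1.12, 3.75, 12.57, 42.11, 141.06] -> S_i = 1.12*3.35^i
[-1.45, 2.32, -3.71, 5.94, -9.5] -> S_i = -1.45*(-1.60)^i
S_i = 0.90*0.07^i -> [0.9, 0.06, 0.0, 0.0, 0.0]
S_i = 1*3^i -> [1, 3, 9, 27, 81]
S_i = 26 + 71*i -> [26, 97, 168, 239, 310]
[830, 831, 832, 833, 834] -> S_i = 830 + 1*i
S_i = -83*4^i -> [-83, -332, -1328, -5312, -21248]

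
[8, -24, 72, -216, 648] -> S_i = 8*-3^i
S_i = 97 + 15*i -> [97, 112, 127, 142, 157]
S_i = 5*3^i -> [5, 15, 45, 135, 405]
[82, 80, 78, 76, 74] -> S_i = 82 + -2*i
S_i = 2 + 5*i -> [2, 7, 12, 17, 22]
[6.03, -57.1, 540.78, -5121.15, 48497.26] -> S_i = 6.03*(-9.47)^i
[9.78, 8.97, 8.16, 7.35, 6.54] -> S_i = 9.78 + -0.81*i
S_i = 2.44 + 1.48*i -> [2.44, 3.92, 5.4, 6.88, 8.36]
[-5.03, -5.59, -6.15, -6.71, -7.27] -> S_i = -5.03 + -0.56*i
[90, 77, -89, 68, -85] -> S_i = Random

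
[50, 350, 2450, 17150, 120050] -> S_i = 50*7^i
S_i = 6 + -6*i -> [6, 0, -6, -12, -18]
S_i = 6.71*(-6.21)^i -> [6.71, -41.67, 258.77, -1606.93, 9979.04]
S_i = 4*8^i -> [4, 32, 256, 2048, 16384]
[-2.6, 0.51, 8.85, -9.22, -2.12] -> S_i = Random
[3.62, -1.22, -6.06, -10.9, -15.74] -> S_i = 3.62 + -4.84*i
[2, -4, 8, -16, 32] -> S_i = 2*-2^i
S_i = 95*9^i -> [95, 855, 7695, 69255, 623295]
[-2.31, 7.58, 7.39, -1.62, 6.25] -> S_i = Random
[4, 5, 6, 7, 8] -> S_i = 4 + 1*i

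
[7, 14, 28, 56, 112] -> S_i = 7*2^i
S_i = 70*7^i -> [70, 490, 3430, 24010, 168070]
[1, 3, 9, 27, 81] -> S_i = 1*3^i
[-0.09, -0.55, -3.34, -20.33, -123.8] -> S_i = -0.09*6.09^i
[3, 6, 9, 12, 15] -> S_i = 3 + 3*i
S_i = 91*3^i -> [91, 273, 819, 2457, 7371]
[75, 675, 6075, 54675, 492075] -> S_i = 75*9^i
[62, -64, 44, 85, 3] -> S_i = Random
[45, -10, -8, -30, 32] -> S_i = Random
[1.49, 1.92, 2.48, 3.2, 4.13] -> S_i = 1.49*1.29^i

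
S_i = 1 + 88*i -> [1, 89, 177, 265, 353]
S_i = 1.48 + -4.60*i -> [1.48, -3.12, -7.72, -12.32, -16.92]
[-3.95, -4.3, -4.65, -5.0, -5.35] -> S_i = -3.95 + -0.35*i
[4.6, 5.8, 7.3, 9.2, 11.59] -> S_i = 4.60*1.26^i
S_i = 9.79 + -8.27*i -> [9.79, 1.52, -6.75, -15.02, -23.29]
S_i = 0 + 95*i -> [0, 95, 190, 285, 380]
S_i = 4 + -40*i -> [4, -36, -76, -116, -156]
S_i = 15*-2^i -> [15, -30, 60, -120, 240]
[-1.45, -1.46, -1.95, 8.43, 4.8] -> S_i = Random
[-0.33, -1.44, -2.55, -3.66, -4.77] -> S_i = -0.33 + -1.11*i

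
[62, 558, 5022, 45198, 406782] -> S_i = 62*9^i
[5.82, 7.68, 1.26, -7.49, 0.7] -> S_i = Random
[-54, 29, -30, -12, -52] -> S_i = Random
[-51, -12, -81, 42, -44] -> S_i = Random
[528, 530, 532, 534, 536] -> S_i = 528 + 2*i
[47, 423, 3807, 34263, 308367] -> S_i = 47*9^i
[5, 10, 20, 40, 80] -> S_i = 5*2^i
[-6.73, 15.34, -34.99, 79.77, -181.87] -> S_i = -6.73*(-2.28)^i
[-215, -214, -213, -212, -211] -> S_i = -215 + 1*i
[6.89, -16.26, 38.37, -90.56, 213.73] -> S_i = 6.89*(-2.36)^i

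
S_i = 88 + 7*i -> [88, 95, 102, 109, 116]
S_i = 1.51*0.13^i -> [1.51, 0.2, 0.03, 0.0, 0.0]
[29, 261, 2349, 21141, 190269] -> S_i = 29*9^i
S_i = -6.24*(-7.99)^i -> [-6.24, 49.86, -398.36, 3182.91, -25431.48]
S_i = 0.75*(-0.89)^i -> [0.75, -0.67, 0.59, -0.53, 0.47]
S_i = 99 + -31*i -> [99, 68, 37, 6, -25]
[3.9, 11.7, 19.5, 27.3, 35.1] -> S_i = 3.90 + 7.80*i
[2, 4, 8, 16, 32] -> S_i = 2*2^i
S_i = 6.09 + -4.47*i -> [6.09, 1.62, -2.85, -7.32, -11.79]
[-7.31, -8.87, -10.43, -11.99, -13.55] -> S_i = -7.31 + -1.56*i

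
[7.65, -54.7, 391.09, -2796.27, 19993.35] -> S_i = 7.65*(-7.15)^i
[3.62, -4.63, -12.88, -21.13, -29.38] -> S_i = 3.62 + -8.25*i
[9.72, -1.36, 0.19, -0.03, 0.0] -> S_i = 9.72*(-0.14)^i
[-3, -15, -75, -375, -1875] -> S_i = -3*5^i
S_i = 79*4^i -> [79, 316, 1264, 5056, 20224]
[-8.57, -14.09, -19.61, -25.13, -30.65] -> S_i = -8.57 + -5.52*i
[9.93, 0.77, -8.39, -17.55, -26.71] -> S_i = 9.93 + -9.16*i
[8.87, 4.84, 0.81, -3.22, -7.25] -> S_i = 8.87 + -4.03*i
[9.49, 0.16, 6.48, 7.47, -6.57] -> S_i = Random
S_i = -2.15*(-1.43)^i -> [-2.15, 3.07, -4.4, 6.29, -8.99]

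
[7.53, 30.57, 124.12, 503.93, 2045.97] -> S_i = 7.53*4.06^i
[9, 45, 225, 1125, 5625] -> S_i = 9*5^i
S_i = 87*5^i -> [87, 435, 2175, 10875, 54375]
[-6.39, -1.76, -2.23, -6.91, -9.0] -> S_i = Random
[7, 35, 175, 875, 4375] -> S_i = 7*5^i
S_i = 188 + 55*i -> [188, 243, 298, 353, 408]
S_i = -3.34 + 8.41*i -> [-3.34, 5.07, 13.48, 21.89, 30.3]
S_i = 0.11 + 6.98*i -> [0.11, 7.09, 14.07, 21.05, 28.03]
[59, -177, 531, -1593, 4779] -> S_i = 59*-3^i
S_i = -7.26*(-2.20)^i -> [-7.26, 15.97, -35.14, 77.3, -170.07]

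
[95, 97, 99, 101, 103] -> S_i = 95 + 2*i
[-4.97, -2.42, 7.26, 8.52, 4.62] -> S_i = Random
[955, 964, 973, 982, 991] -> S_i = 955 + 9*i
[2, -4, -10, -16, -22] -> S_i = 2 + -6*i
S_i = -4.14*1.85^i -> [-4.14, -7.66, -14.17, -26.21, -48.49]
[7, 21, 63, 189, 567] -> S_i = 7*3^i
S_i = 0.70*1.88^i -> [0.7, 1.32, 2.47, 4.65, 8.74]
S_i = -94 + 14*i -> [-94, -80, -66, -52, -38]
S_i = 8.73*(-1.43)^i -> [8.73, -12.48, 17.85, -25.53, 36.51]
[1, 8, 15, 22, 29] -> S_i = 1 + 7*i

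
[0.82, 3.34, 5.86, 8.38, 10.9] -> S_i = 0.82 + 2.52*i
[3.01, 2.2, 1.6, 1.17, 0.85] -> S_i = 3.01*0.73^i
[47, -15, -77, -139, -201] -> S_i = 47 + -62*i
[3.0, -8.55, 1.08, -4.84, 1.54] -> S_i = Random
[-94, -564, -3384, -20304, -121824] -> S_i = -94*6^i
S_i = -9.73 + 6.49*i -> [-9.73, -3.24, 3.25, 9.74, 16.23]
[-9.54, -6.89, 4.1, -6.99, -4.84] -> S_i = Random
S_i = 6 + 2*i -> [6, 8, 10, 12, 14]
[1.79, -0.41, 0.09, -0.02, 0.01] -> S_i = 1.79*(-0.23)^i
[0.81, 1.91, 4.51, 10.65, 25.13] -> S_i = 0.81*2.36^i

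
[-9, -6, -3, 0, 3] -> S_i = -9 + 3*i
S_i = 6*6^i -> [6, 36, 216, 1296, 7776]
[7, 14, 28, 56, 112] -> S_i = 7*2^i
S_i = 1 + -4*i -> [1, -3, -7, -11, -15]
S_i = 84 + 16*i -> [84, 100, 116, 132, 148]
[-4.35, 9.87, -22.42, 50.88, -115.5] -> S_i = -4.35*(-2.27)^i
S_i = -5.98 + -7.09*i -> [-5.98, -13.07, -20.16, -27.25, -34.34]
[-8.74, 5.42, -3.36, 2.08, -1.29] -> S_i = -8.74*(-0.62)^i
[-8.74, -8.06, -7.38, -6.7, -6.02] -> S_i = -8.74 + 0.68*i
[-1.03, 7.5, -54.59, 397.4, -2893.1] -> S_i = -1.03*(-7.28)^i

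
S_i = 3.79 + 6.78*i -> [3.79, 10.57, 17.35, 24.13, 30.91]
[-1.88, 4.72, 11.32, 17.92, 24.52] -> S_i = -1.88 + 6.60*i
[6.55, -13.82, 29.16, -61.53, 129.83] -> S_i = 6.55*(-2.11)^i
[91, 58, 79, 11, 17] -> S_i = Random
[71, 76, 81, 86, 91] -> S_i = 71 + 5*i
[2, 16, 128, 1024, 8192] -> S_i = 2*8^i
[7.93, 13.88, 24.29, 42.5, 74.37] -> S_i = 7.93*1.75^i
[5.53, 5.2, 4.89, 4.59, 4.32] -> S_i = 5.53*0.94^i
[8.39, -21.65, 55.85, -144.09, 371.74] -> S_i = 8.39*(-2.58)^i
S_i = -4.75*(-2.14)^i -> [-4.75, 10.17, -21.75, 46.55, -99.62]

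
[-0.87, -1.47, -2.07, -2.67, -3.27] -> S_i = -0.87 + -0.60*i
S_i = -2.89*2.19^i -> [-2.89, -6.33, -13.86, -30.35, -66.48]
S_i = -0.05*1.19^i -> [-0.05, -0.06, -0.07, -0.08, -0.1]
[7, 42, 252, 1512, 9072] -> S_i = 7*6^i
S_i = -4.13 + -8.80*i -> [-4.13, -12.93, -21.73, -30.53, -39.33]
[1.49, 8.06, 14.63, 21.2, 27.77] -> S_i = 1.49 + 6.57*i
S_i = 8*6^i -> [8, 48, 288, 1728, 10368]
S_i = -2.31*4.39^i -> [-2.31, -10.14, -44.52, -195.44, -857.97]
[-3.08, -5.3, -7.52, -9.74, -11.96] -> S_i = -3.08 + -2.22*i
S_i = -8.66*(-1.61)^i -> [-8.66, 13.94, -22.45, 36.14, -58.19]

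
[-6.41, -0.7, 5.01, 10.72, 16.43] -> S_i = -6.41 + 5.71*i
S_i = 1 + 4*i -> [1, 5, 9, 13, 17]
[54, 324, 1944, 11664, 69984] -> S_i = 54*6^i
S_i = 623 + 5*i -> [623, 628, 633, 638, 643]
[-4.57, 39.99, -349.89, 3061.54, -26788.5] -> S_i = -4.57*(-8.75)^i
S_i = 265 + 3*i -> [265, 268, 271, 274, 277]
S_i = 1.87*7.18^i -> [1.87, 13.43, 96.4, 692.17, 4969.81]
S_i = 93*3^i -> [93, 279, 837, 2511, 7533]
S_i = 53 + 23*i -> [53, 76, 99, 122, 145]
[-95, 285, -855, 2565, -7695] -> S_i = -95*-3^i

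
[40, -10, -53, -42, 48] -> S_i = Random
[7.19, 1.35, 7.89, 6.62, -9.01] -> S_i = Random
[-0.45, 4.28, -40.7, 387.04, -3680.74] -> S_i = -0.45*(-9.51)^i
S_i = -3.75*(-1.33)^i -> [-3.75, 4.99, -6.63, 8.82, -11.73]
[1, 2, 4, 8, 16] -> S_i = 1*2^i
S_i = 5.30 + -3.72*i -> [5.3, 1.58, -2.14, -5.86, -9.58]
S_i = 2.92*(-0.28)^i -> [2.92, -0.82, 0.23, -0.06, 0.02]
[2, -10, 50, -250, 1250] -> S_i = 2*-5^i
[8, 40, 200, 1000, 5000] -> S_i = 8*5^i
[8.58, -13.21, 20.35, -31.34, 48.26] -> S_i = 8.58*(-1.54)^i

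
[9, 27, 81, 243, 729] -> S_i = 9*3^i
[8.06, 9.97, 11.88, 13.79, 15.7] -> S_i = 8.06 + 1.91*i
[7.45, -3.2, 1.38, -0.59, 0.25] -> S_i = 7.45*(-0.43)^i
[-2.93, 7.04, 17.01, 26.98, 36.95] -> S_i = -2.93 + 9.97*i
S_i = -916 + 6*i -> [-916, -910, -904, -898, -892]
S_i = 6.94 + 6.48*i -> [6.94, 13.42, 19.9, 26.38, 32.86]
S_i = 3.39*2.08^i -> [3.39, 7.05, 14.67, 30.51, 63.45]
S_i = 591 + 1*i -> [591, 592, 593, 594, 595]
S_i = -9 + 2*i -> [-9, -7, -5, -3, -1]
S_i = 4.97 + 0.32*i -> [4.97, 5.29, 5.61, 5.93, 6.25]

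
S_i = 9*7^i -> [9, 63, 441, 3087, 21609]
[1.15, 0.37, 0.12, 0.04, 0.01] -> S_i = 1.15*0.32^i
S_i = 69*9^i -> [69, 621, 5589, 50301, 452709]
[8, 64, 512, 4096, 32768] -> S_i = 8*8^i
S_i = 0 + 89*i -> [0, 89, 178, 267, 356]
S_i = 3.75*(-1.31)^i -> [3.75, -4.91, 6.44, -8.43, 11.04]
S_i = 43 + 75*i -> [43, 118, 193, 268, 343]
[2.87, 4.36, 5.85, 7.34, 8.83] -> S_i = 2.87 + 1.49*i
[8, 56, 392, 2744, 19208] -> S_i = 8*7^i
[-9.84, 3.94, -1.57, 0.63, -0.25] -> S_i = -9.84*(-0.40)^i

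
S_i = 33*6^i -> [33, 198, 1188, 7128, 42768]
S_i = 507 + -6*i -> [507, 501, 495, 489, 483]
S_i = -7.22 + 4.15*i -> [-7.22, -3.07, 1.08, 5.23, 9.38]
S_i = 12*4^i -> [12, 48, 192, 768, 3072]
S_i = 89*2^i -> [89, 178, 356, 712, 1424]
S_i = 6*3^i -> [6, 18, 54, 162, 486]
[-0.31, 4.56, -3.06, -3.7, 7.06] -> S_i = Random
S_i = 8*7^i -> [8, 56, 392, 2744, 19208]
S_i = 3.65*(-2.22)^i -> [3.65, -8.1, 17.99, -39.93, 88.66]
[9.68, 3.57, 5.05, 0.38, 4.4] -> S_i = Random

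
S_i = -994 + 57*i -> [-994, -937, -880, -823, -766]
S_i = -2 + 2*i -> [-2, 0, 2, 4, 6]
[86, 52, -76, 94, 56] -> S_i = Random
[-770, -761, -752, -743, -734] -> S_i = -770 + 9*i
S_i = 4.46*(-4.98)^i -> [4.46, -22.21, 110.61, -550.84, 2743.17]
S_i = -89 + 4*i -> [-89, -85, -81, -77, -73]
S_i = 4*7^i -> [4, 28, 196, 1372, 9604]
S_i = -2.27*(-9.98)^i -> [-2.27, 22.65, -226.09, 2256.41, -22518.94]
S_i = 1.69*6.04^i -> [1.69, 10.21, 61.65, 372.39, 2249.23]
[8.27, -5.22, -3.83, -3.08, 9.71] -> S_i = Random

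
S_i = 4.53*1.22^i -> [4.53, 5.53, 6.74, 8.23, 10.04]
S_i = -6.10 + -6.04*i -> [-6.1, -12.14, -18.18, -24.22, -30.26]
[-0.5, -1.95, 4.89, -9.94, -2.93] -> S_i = Random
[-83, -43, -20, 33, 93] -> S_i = Random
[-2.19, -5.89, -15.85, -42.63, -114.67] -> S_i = -2.19*2.69^i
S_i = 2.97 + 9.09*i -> [2.97, 12.06, 21.15, 30.24, 39.33]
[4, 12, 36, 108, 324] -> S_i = 4*3^i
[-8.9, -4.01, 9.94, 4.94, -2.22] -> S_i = Random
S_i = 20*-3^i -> [20, -60, 180, -540, 1620]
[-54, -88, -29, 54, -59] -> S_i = Random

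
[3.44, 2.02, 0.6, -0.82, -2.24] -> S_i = 3.44 + -1.42*i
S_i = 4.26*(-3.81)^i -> [4.26, -16.23, 61.84, -235.61, 897.66]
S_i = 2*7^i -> [2, 14, 98, 686, 4802]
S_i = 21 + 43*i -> [21, 64, 107, 150, 193]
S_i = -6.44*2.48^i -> [-6.44, -15.97, -39.61, -98.23, -243.61]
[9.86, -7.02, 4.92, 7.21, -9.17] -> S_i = Random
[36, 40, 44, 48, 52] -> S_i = 36 + 4*i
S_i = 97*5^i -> [97, 485, 2425, 12125, 60625]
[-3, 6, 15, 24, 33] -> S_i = -3 + 9*i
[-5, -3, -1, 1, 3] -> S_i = -5 + 2*i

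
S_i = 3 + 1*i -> [3, 4, 5, 6, 7]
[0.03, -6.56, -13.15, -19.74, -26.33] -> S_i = 0.03 + -6.59*i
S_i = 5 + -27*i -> [5, -22, -49, -76, -103]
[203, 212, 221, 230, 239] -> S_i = 203 + 9*i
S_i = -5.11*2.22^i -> [-5.11, -11.34, -25.18, -55.91, -124.12]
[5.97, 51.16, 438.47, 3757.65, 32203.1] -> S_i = 5.97*8.57^i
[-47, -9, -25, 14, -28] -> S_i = Random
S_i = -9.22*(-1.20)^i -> [-9.22, 11.06, -13.28, 15.93, -19.12]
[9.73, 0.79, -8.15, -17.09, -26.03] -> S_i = 9.73 + -8.94*i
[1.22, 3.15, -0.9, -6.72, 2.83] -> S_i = Random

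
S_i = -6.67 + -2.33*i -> [-6.67, -9.0, -11.33, -13.66, -15.99]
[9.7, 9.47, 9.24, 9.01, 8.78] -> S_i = 9.70 + -0.23*i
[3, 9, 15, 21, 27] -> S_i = 3 + 6*i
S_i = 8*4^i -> [8, 32, 128, 512, 2048]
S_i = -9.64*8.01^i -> [-9.64, -77.22, -618.5, -4954.21, -39683.24]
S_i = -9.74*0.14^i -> [-9.74, -1.36, -0.19, -0.03, -0.0]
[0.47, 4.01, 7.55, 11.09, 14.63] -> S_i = 0.47 + 3.54*i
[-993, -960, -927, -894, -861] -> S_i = -993 + 33*i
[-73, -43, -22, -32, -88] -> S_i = Random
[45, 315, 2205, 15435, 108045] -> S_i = 45*7^i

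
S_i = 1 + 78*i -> [1, 79, 157, 235, 313]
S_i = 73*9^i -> [73, 657, 5913, 53217, 478953]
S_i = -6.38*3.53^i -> [-6.38, -22.52, -79.5, -280.64, -990.65]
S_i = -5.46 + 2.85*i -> [-5.46, -2.61, 0.24, 3.09, 5.94]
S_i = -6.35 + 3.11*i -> [-6.35, -3.24, -0.13, 2.98, 6.09]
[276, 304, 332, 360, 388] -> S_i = 276 + 28*i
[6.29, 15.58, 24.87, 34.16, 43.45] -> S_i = 6.29 + 9.29*i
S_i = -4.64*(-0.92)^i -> [-4.64, 4.27, -3.93, 3.61, -3.32]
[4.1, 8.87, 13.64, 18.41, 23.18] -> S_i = 4.10 + 4.77*i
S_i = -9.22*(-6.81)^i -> [-9.22, 62.79, -427.59, 2911.87, -19829.85]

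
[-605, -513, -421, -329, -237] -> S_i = -605 + 92*i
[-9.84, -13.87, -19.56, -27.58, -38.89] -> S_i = -9.84*1.41^i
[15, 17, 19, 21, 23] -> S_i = 15 + 2*i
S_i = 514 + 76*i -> [514, 590, 666, 742, 818]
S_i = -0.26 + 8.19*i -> [-0.26, 7.93, 16.12, 24.31, 32.5]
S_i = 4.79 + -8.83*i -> [4.79, -4.04, -12.87, -21.7, -30.53]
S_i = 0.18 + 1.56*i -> [0.18, 1.74, 3.3, 4.86, 6.42]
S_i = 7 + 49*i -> [7, 56, 105, 154, 203]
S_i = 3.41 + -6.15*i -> [3.41, -2.74, -8.89, -15.04, -21.19]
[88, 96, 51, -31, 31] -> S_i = Random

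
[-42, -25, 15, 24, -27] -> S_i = Random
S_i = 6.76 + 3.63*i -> [6.76, 10.39, 14.02, 17.65, 21.28]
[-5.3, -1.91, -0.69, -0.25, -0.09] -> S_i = -5.30*0.36^i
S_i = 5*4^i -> [5, 20, 80, 320, 1280]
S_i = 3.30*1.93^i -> [3.3, 6.37, 12.29, 23.72, 45.79]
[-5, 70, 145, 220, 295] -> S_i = -5 + 75*i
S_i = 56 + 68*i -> [56, 124, 192, 260, 328]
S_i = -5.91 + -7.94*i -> [-5.91, -13.85, -21.79, -29.73, -37.67]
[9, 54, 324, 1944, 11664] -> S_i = 9*6^i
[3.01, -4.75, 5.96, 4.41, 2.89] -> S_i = Random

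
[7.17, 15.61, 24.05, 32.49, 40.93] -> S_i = 7.17 + 8.44*i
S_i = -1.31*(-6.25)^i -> [-1.31, 8.19, -51.17, 319.82, -1998.9]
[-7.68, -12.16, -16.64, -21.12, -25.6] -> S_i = -7.68 + -4.48*i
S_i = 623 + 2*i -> [623, 625, 627, 629, 631]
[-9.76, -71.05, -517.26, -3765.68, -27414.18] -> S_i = -9.76*7.28^i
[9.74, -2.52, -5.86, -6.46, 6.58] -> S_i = Random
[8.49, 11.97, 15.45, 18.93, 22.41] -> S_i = 8.49 + 3.48*i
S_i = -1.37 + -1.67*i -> [-1.37, -3.04, -4.71, -6.38, -8.05]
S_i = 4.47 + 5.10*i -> [4.47, 9.57, 14.67, 19.77, 24.87]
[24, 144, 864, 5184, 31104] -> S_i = 24*6^i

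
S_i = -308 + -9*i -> [-308, -317, -326, -335, -344]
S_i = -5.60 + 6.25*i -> [-5.6, 0.65, 6.9, 13.15, 19.4]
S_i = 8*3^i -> [8, 24, 72, 216, 648]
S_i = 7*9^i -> [7, 63, 567, 5103, 45927]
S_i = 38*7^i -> [38, 266, 1862, 13034, 91238]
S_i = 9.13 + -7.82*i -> [9.13, 1.31, -6.51, -14.33, -22.15]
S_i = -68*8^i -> [-68, -544, -4352, -34816, -278528]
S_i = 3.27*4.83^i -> [3.27, 15.79, 76.29, 368.46, 1779.66]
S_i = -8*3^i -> [-8, -24, -72, -216, -648]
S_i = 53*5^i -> [53, 265, 1325, 6625, 33125]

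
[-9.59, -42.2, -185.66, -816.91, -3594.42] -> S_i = -9.59*4.40^i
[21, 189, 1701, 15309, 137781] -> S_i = 21*9^i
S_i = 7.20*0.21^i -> [7.2, 1.51, 0.32, 0.07, 0.01]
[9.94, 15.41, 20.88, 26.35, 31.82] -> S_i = 9.94 + 5.47*i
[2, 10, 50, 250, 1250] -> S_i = 2*5^i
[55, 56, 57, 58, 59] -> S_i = 55 + 1*i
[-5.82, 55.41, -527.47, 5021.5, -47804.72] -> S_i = -5.82*(-9.52)^i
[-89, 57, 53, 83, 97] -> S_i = Random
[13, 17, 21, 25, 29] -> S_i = 13 + 4*i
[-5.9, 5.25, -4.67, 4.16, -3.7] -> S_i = -5.90*(-0.89)^i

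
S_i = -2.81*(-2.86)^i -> [-2.81, 8.04, -22.98, 65.74, -188.01]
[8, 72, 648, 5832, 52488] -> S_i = 8*9^i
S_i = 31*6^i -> [31, 186, 1116, 6696, 40176]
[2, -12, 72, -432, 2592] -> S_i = 2*-6^i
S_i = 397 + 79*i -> [397, 476, 555, 634, 713]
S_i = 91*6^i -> [91, 546, 3276, 19656, 117936]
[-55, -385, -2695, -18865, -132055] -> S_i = -55*7^i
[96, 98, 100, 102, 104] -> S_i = 96 + 2*i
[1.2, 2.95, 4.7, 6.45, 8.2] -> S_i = 1.20 + 1.75*i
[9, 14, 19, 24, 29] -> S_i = 9 + 5*i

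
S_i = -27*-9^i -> [-27, 243, -2187, 19683, -177147]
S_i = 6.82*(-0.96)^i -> [6.82, -6.55, 6.29, -6.03, 5.79]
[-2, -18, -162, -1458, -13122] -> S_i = -2*9^i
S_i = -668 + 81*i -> [-668, -587, -506, -425, -344]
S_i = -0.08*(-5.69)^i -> [-0.08, 0.46, -2.59, 14.74, -83.86]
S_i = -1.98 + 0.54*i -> [-1.98, -1.44, -0.9, -0.36, 0.18]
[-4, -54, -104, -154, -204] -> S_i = -4 + -50*i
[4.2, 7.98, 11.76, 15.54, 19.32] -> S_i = 4.20 + 3.78*i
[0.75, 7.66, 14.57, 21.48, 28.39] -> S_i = 0.75 + 6.91*i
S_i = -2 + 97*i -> [-2, 95, 192, 289, 386]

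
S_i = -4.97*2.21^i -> [-4.97, -10.98, -24.27, -53.65, -118.56]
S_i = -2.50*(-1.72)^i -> [-2.5, 4.3, -7.4, 12.72, -21.88]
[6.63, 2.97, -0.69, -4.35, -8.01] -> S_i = 6.63 + -3.66*i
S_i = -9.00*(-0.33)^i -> [-9.0, 2.97, -0.98, 0.32, -0.11]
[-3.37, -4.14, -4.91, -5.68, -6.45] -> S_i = -3.37 + -0.77*i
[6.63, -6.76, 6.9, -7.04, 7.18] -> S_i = 6.63*(-1.02)^i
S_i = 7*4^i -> [7, 28, 112, 448, 1792]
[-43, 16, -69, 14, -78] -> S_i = Random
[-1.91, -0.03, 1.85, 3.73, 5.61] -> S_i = -1.91 + 1.88*i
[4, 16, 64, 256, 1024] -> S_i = 4*4^i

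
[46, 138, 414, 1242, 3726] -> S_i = 46*3^i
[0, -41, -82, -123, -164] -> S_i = 0 + -41*i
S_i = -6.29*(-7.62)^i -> [-6.29, 47.93, -365.23, 2783.02, -21206.57]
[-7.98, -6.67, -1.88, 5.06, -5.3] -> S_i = Random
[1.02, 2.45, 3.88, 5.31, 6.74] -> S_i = 1.02 + 1.43*i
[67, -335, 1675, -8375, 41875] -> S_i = 67*-5^i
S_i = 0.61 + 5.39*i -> [0.61, 6.0, 11.39, 16.78, 22.17]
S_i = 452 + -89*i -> [452, 363, 274, 185, 96]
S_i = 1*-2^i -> [1, -2, 4, -8, 16]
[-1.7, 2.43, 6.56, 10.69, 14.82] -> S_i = -1.70 + 4.13*i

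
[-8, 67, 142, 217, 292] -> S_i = -8 + 75*i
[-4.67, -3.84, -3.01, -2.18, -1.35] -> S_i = -4.67 + 0.83*i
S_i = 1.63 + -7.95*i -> [1.63, -6.32, -14.27, -22.22, -30.17]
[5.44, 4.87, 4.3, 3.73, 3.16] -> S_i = 5.44 + -0.57*i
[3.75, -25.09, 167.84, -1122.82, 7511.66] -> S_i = 3.75*(-6.69)^i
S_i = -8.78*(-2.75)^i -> [-8.78, 24.14, -66.4, 182.6, -502.14]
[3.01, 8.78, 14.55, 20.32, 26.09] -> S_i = 3.01 + 5.77*i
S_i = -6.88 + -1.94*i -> [-6.88, -8.82, -10.76, -12.7, -14.64]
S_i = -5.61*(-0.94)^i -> [-5.61, 5.27, -4.96, 4.66, -4.38]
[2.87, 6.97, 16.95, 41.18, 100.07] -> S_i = 2.87*2.43^i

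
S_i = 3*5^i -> [3, 15, 75, 375, 1875]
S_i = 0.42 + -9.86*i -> [0.42, -9.44, -19.3, -29.16, -39.02]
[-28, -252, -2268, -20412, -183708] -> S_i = -28*9^i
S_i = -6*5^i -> [-6, -30, -150, -750, -3750]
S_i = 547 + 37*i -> [547, 584, 621, 658, 695]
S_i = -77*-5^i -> [-77, 385, -1925, 9625, -48125]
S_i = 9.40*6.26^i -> [9.4, 58.84, 368.36, 2305.96, 14435.28]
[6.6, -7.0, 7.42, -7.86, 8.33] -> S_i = 6.60*(-1.06)^i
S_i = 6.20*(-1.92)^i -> [6.2, -11.9, 22.86, -43.88, 84.26]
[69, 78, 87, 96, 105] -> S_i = 69 + 9*i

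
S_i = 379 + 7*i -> [379, 386, 393, 400, 407]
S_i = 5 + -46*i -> [5, -41, -87, -133, -179]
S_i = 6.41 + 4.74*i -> [6.41, 11.15, 15.89, 20.63, 25.37]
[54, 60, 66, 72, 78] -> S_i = 54 + 6*i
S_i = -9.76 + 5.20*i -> [-9.76, -4.56, 0.64, 5.84, 11.04]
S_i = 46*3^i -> [46, 138, 414, 1242, 3726]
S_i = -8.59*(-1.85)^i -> [-8.59, 15.89, -29.4, 54.39, -100.62]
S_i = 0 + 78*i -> [0, 78, 156, 234, 312]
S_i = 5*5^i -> [5, 25, 125, 625, 3125]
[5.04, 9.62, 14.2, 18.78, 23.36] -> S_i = 5.04 + 4.58*i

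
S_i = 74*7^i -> [74, 518, 3626, 25382, 177674]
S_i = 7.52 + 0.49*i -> [7.52, 8.01, 8.5, 8.99, 9.48]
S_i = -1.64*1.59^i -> [-1.64, -2.61, -4.15, -6.59, -10.48]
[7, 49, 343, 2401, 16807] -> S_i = 7*7^i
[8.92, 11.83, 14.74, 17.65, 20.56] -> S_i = 8.92 + 2.91*i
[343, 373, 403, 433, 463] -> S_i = 343 + 30*i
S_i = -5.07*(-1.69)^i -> [-5.07, 8.57, -14.48, 24.47, -41.36]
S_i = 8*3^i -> [8, 24, 72, 216, 648]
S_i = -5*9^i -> [-5, -45, -405, -3645, -32805]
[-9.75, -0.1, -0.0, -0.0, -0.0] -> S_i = -9.75*0.01^i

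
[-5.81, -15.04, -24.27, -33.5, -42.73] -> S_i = -5.81 + -9.23*i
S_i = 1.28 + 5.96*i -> [1.28, 7.24, 13.2, 19.16, 25.12]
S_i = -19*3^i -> [-19, -57, -171, -513, -1539]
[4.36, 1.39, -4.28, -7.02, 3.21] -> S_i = Random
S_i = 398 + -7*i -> [398, 391, 384, 377, 370]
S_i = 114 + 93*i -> [114, 207, 300, 393, 486]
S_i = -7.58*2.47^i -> [-7.58, -18.72, -46.24, -114.22, -282.14]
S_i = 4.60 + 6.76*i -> [4.6, 11.36, 18.12, 24.88, 31.64]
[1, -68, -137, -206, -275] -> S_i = 1 + -69*i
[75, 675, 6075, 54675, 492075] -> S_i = 75*9^i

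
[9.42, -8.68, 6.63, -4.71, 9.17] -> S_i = Random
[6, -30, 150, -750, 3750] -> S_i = 6*-5^i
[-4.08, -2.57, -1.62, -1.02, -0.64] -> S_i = -4.08*0.63^i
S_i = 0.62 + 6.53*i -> [0.62, 7.15, 13.68, 20.21, 26.74]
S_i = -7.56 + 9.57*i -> [-7.56, 2.01, 11.58, 21.15, 30.72]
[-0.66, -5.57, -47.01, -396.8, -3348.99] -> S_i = -0.66*8.44^i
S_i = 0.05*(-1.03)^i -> [0.05, -0.05, 0.05, -0.05, 0.06]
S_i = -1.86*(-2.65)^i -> [-1.86, 4.93, -13.06, 34.61, -91.73]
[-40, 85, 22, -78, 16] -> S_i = Random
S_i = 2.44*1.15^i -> [2.44, 2.81, 3.23, 3.71, 4.27]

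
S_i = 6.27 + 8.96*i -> [6.27, 15.23, 24.19, 33.15, 42.11]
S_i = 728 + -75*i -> [728, 653, 578, 503, 428]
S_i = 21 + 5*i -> [21, 26, 31, 36, 41]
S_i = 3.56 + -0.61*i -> [3.56, 2.95, 2.34, 1.73, 1.12]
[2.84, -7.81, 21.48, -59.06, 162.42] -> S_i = 2.84*(-2.75)^i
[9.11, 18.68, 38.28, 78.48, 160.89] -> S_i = 9.11*2.05^i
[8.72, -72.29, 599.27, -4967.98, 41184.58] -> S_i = 8.72*(-8.29)^i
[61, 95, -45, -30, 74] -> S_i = Random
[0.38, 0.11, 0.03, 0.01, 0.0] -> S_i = 0.38*0.30^i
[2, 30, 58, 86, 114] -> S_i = 2 + 28*i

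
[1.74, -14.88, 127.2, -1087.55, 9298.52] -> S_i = 1.74*(-8.55)^i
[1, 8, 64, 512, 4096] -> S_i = 1*8^i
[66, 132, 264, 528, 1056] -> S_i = 66*2^i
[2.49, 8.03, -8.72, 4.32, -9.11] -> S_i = Random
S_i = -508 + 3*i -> [-508, -505, -502, -499, -496]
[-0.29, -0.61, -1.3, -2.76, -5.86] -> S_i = -0.29*2.12^i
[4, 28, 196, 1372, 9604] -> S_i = 4*7^i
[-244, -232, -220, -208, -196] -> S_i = -244 + 12*i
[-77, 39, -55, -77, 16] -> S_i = Random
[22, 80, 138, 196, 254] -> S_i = 22 + 58*i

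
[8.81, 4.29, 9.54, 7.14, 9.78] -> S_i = Random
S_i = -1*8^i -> [-1, -8, -64, -512, -4096]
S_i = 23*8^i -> [23, 184, 1472, 11776, 94208]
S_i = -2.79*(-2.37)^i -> [-2.79, 6.61, -15.67, 37.14, -88.02]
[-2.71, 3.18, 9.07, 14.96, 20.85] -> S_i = -2.71 + 5.89*i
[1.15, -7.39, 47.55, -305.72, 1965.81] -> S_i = 1.15*(-6.43)^i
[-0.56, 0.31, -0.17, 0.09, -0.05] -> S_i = -0.56*(-0.55)^i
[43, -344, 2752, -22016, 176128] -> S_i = 43*-8^i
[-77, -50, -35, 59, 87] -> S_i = Random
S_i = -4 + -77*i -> [-4, -81, -158, -235, -312]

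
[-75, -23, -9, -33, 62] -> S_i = Random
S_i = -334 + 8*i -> [-334, -326, -318, -310, -302]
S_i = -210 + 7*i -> [-210, -203, -196, -189, -182]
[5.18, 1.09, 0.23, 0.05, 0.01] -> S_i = 5.18*0.21^i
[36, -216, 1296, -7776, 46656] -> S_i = 36*-6^i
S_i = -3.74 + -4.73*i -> [-3.74, -8.47, -13.2, -17.93, -22.66]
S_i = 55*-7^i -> [55, -385, 2695, -18865, 132055]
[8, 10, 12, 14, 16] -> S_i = 8 + 2*i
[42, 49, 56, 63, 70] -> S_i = 42 + 7*i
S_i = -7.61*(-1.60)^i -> [-7.61, 12.18, -19.48, 31.17, -49.87]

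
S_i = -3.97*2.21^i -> [-3.97, -8.77, -19.39, -42.85, -94.7]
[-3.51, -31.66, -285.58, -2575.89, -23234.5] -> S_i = -3.51*9.02^i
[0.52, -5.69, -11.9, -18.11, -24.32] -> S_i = 0.52 + -6.21*i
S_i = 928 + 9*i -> [928, 937, 946, 955, 964]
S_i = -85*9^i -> [-85, -765, -6885, -61965, -557685]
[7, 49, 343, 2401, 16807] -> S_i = 7*7^i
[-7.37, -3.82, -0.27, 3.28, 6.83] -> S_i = -7.37 + 3.55*i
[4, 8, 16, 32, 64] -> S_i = 4*2^i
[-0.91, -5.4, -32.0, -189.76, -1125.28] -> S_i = -0.91*5.93^i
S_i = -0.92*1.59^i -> [-0.92, -1.46, -2.33, -3.7, -5.88]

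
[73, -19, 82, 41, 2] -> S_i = Random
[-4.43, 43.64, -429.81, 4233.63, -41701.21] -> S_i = -4.43*(-9.85)^i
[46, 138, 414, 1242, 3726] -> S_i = 46*3^i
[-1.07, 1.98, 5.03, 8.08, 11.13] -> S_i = -1.07 + 3.05*i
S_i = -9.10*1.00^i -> [-9.1, -9.1, -9.1, -9.1, -9.1]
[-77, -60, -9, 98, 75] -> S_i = Random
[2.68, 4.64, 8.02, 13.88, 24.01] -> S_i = 2.68*1.73^i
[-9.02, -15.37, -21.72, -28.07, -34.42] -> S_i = -9.02 + -6.35*i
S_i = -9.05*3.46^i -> [-9.05, -31.31, -108.34, -374.87, -1297.04]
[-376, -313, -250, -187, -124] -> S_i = -376 + 63*i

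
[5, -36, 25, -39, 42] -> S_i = Random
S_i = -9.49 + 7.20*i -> [-9.49, -2.29, 4.91, 12.11, 19.31]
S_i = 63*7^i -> [63, 441, 3087, 21609, 151263]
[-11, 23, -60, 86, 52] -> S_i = Random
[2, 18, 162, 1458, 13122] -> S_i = 2*9^i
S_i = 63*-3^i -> [63, -189, 567, -1701, 5103]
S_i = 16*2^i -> [16, 32, 64, 128, 256]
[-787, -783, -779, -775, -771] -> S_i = -787 + 4*i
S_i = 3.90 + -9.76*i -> [3.9, -5.86, -15.62, -25.38, -35.14]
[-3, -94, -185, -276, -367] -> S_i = -3 + -91*i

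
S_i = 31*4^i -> [31, 124, 496, 1984, 7936]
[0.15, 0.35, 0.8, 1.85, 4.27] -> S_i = 0.15*2.31^i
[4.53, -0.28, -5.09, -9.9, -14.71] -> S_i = 4.53 + -4.81*i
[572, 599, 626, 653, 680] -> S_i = 572 + 27*i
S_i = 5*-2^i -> [5, -10, 20, -40, 80]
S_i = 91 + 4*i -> [91, 95, 99, 103, 107]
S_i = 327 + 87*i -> [327, 414, 501, 588, 675]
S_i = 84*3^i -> [84, 252, 756, 2268, 6804]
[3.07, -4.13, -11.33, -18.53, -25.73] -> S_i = 3.07 + -7.20*i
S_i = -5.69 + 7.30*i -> [-5.69, 1.61, 8.91, 16.21, 23.51]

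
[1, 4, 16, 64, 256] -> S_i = 1*4^i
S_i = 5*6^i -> [5, 30, 180, 1080, 6480]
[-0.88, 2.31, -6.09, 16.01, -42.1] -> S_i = -0.88*(-2.63)^i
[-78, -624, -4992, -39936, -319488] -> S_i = -78*8^i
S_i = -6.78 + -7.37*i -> [-6.78, -14.15, -21.52, -28.89, -36.26]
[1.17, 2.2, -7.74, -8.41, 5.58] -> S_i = Random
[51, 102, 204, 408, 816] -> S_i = 51*2^i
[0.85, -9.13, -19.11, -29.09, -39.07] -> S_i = 0.85 + -9.98*i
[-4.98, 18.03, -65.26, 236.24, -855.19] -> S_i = -4.98*(-3.62)^i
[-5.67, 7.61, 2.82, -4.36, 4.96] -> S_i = Random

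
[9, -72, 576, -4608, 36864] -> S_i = 9*-8^i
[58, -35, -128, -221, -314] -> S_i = 58 + -93*i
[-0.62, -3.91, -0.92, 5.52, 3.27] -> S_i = Random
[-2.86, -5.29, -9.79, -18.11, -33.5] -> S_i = -2.86*1.85^i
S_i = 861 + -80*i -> [861, 781, 701, 621, 541]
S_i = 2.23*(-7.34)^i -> [2.23, -16.37, 120.14, -881.85, 6472.75]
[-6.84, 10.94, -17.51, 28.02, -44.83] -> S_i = -6.84*(-1.60)^i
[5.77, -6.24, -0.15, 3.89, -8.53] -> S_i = Random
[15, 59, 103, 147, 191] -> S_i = 15 + 44*i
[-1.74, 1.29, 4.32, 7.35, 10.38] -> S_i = -1.74 + 3.03*i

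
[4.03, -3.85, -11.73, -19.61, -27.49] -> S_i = 4.03 + -7.88*i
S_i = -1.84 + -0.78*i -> [-1.84, -2.62, -3.4, -4.18, -4.96]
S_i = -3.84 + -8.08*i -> [-3.84, -11.92, -20.0, -28.08, -36.16]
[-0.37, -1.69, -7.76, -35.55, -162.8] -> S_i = -0.37*4.58^i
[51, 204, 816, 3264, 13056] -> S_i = 51*4^i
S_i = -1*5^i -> [-1, -5, -25, -125, -625]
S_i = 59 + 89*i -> [59, 148, 237, 326, 415]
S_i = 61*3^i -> [61, 183, 549, 1647, 4941]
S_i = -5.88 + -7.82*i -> [-5.88, -13.7, -21.52, -29.34, -37.16]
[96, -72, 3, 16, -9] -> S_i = Random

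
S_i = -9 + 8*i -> [-9, -1, 7, 15, 23]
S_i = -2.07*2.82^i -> [-2.07, -5.84, -16.46, -46.42, -130.91]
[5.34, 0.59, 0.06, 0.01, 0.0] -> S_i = 5.34*0.11^i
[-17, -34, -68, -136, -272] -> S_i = -17*2^i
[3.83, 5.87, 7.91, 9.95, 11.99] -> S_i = 3.83 + 2.04*i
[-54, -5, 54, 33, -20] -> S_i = Random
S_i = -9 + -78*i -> [-9, -87, -165, -243, -321]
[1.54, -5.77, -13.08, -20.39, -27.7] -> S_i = 1.54 + -7.31*i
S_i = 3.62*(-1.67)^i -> [3.62, -6.05, 10.1, -16.86, 28.16]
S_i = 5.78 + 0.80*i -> [5.78, 6.58, 7.38, 8.18, 8.98]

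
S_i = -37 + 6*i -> [-37, -31, -25, -19, -13]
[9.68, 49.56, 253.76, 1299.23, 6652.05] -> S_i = 9.68*5.12^i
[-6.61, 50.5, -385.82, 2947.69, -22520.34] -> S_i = -6.61*(-7.64)^i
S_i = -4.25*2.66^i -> [-4.25, -11.3, -30.07, -79.99, -212.77]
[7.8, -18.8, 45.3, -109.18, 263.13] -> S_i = 7.80*(-2.41)^i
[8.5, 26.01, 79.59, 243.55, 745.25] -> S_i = 8.50*3.06^i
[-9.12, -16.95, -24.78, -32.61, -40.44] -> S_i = -9.12 + -7.83*i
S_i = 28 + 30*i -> [28, 58, 88, 118, 148]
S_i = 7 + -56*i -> [7, -49, -105, -161, -217]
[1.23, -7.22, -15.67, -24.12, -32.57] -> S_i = 1.23 + -8.45*i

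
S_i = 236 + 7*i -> [236, 243, 250, 257, 264]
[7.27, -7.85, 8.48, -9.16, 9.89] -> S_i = 7.27*(-1.08)^i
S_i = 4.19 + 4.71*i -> [4.19, 8.9, 13.61, 18.32, 23.03]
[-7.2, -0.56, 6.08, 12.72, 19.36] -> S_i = -7.20 + 6.64*i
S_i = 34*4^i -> [34, 136, 544, 2176, 8704]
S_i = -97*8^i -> [-97, -776, -6208, -49664, -397312]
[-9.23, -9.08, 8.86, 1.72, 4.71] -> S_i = Random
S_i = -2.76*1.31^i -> [-2.76, -3.62, -4.74, -6.2, -8.13]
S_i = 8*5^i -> [8, 40, 200, 1000, 5000]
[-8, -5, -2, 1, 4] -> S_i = -8 + 3*i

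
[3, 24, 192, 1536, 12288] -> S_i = 3*8^i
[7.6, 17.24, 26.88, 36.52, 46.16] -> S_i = 7.60 + 9.64*i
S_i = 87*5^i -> [87, 435, 2175, 10875, 54375]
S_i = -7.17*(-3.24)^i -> [-7.17, 23.23, -75.27, 243.87, -790.13]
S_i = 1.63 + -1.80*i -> [1.63, -0.17, -1.97, -3.77, -5.57]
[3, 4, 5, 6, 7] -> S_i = 3 + 1*i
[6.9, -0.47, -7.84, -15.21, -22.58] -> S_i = 6.90 + -7.37*i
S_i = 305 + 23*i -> [305, 328, 351, 374, 397]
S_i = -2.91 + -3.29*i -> [-2.91, -6.2, -9.49, -12.78, -16.07]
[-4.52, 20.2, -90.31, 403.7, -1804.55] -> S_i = -4.52*(-4.47)^i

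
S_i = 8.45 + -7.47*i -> [8.45, 0.98, -6.49, -13.96, -21.43]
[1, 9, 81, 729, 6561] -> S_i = 1*9^i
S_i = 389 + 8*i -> [389, 397, 405, 413, 421]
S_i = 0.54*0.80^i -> [0.54, 0.43, 0.35, 0.28, 0.22]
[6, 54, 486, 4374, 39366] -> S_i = 6*9^i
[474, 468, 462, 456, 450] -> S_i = 474 + -6*i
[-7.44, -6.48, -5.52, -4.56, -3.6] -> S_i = -7.44 + 0.96*i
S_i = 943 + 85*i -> [943, 1028, 1113, 1198, 1283]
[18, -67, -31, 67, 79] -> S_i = Random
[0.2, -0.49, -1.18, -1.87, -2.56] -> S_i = 0.20 + -0.69*i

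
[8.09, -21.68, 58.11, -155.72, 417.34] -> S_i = 8.09*(-2.68)^i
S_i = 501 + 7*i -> [501, 508, 515, 522, 529]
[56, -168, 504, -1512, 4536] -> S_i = 56*-3^i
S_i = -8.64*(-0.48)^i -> [-8.64, 4.15, -1.99, 0.96, -0.46]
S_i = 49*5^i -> [49, 245, 1225, 6125, 30625]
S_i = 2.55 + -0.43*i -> [2.55, 2.12, 1.69, 1.26, 0.83]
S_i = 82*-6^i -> [82, -492, 2952, -17712, 106272]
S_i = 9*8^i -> [9, 72, 576, 4608, 36864]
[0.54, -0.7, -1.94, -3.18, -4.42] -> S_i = 0.54 + -1.24*i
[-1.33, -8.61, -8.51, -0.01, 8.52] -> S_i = Random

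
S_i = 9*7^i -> [9, 63, 441, 3087, 21609]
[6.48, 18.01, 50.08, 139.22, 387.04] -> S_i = 6.48*2.78^i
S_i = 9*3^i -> [9, 27, 81, 243, 729]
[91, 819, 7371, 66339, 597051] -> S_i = 91*9^i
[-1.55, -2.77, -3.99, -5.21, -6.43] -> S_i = -1.55 + -1.22*i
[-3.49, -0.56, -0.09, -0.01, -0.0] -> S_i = -3.49*0.16^i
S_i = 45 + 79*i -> [45, 124, 203, 282, 361]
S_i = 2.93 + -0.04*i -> [2.93, 2.89, 2.85, 2.81, 2.77]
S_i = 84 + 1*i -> [84, 85, 86, 87, 88]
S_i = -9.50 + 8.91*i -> [-9.5, -0.59, 8.32, 17.23, 26.14]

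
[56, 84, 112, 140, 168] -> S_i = 56 + 28*i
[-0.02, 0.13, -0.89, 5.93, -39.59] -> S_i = -0.02*(-6.67)^i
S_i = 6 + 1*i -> [6, 7, 8, 9, 10]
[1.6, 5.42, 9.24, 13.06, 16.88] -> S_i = 1.60 + 3.82*i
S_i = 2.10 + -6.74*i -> [2.1, -4.64, -11.38, -18.12, -24.86]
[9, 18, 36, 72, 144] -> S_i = 9*2^i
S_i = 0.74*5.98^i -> [0.74, 4.43, 26.46, 158.25, 946.32]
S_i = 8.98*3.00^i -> [8.98, 26.94, 80.82, 242.46, 727.38]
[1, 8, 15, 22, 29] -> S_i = 1 + 7*i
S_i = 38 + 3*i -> [38, 41, 44, 47, 50]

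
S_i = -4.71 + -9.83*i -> [-4.71, -14.54, -24.37, -34.2, -44.03]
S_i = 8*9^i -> [8, 72, 648, 5832, 52488]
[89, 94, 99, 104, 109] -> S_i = 89 + 5*i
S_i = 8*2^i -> [8, 16, 32, 64, 128]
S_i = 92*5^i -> [92, 460, 2300, 11500, 57500]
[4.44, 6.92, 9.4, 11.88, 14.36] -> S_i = 4.44 + 2.48*i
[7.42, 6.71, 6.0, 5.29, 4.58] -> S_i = 7.42 + -0.71*i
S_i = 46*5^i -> [46, 230, 1150, 5750, 28750]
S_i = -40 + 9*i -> [-40, -31, -22, -13, -4]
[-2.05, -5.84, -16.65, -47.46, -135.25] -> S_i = -2.05*2.85^i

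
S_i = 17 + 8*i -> [17, 25, 33, 41, 49]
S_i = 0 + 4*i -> [0, 4, 8, 12, 16]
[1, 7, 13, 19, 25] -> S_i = 1 + 6*i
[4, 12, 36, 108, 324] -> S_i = 4*3^i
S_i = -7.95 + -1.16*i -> [-7.95, -9.11, -10.27, -11.43, -12.59]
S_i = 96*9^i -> [96, 864, 7776, 69984, 629856]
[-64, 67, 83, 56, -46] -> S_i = Random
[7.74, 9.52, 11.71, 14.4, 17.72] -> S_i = 7.74*1.23^i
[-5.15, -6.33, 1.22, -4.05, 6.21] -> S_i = Random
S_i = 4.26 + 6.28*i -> [4.26, 10.54, 16.82, 23.1, 29.38]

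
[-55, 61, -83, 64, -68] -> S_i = Random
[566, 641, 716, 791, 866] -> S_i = 566 + 75*i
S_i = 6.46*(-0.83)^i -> [6.46, -5.36, 4.45, -3.69, 3.07]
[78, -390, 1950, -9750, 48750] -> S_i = 78*-5^i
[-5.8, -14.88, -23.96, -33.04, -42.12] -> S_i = -5.80 + -9.08*i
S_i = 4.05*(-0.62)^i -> [4.05, -2.51, 1.56, -0.97, 0.6]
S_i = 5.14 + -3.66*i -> [5.14, 1.48, -2.18, -5.84, -9.5]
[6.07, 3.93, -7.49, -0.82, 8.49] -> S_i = Random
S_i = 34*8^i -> [34, 272, 2176, 17408, 139264]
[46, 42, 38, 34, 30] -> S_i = 46 + -4*i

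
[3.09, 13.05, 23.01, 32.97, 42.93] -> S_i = 3.09 + 9.96*i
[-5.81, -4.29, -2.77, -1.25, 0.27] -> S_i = -5.81 + 1.52*i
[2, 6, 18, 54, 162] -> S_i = 2*3^i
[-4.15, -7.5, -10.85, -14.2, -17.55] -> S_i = -4.15 + -3.35*i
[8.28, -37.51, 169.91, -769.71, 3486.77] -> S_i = 8.28*(-4.53)^i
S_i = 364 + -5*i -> [364, 359, 354, 349, 344]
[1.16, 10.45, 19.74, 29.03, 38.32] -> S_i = 1.16 + 9.29*i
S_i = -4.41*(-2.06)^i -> [-4.41, 9.08, -18.71, 38.55, -79.42]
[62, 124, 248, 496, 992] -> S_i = 62*2^i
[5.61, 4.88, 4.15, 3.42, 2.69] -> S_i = 5.61 + -0.73*i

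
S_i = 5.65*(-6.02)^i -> [5.65, -34.01, 204.76, -1232.64, 7420.52]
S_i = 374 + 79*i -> [374, 453, 532, 611, 690]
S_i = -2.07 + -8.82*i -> [-2.07, -10.89, -19.71, -28.53, -37.35]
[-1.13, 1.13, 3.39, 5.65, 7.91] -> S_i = -1.13 + 2.26*i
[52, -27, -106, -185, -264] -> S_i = 52 + -79*i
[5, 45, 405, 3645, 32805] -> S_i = 5*9^i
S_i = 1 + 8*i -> [1, 9, 17, 25, 33]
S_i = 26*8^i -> [26, 208, 1664, 13312, 106496]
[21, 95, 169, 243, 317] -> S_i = 21 + 74*i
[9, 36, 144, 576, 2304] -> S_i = 9*4^i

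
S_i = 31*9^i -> [31, 279, 2511, 22599, 203391]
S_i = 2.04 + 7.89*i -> [2.04, 9.93, 17.82, 25.71, 33.6]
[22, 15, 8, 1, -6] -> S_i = 22 + -7*i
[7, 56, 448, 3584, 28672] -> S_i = 7*8^i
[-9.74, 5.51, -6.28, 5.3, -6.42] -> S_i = Random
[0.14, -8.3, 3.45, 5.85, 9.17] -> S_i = Random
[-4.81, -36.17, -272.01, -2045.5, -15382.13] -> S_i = -4.81*7.52^i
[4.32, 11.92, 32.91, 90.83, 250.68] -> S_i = 4.32*2.76^i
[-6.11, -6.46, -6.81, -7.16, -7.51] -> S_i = -6.11 + -0.35*i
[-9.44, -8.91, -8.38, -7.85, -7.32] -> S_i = -9.44 + 0.53*i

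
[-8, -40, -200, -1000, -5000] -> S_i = -8*5^i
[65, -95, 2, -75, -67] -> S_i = Random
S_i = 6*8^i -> [6, 48, 384, 3072, 24576]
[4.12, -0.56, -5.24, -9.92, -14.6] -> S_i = 4.12 + -4.68*i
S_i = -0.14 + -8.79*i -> [-0.14, -8.93, -17.72, -26.51, -35.3]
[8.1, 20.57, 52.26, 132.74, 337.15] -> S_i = 8.10*2.54^i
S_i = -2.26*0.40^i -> [-2.26, -0.9, -0.36, -0.14, -0.06]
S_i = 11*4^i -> [11, 44, 176, 704, 2816]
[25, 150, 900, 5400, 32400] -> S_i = 25*6^i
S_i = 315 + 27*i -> [315, 342, 369, 396, 423]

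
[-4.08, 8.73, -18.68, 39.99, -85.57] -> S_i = -4.08*(-2.14)^i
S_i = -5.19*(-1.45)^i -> [-5.19, 7.53, -10.91, 15.82, -22.94]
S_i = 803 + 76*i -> [803, 879, 955, 1031, 1107]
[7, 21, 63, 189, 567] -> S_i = 7*3^i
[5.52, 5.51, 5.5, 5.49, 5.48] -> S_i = 5.52 + -0.01*i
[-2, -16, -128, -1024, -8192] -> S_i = -2*8^i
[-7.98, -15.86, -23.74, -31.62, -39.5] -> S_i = -7.98 + -7.88*i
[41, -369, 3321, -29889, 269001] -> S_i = 41*-9^i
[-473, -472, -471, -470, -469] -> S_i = -473 + 1*i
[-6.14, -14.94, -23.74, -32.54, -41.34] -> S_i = -6.14 + -8.80*i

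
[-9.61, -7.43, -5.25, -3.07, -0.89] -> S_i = -9.61 + 2.18*i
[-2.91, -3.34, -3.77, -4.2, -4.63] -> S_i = -2.91 + -0.43*i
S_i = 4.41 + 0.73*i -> [4.41, 5.14, 5.87, 6.6, 7.33]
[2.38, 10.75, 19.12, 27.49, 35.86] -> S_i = 2.38 + 8.37*i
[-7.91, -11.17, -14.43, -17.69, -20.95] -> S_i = -7.91 + -3.26*i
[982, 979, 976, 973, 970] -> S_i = 982 + -3*i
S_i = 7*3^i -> [7, 21, 63, 189, 567]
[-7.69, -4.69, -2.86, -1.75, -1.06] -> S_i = -7.69*0.61^i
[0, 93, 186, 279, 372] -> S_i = 0 + 93*i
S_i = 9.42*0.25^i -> [9.42, 2.36, 0.59, 0.15, 0.04]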